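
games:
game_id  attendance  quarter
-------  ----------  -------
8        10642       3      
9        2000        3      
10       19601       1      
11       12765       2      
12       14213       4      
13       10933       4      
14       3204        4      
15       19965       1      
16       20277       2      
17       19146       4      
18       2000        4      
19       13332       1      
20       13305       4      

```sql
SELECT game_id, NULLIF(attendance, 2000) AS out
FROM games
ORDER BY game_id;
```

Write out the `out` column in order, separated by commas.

game_id=8: attendance=10642 vs 2000: differ → 10642
game_id=9: attendance=2000 vs 2000: equal → NULL
game_id=10: attendance=19601 vs 2000: differ → 19601
game_id=11: attendance=12765 vs 2000: differ → 12765
game_id=12: attendance=14213 vs 2000: differ → 14213
game_id=13: attendance=10933 vs 2000: differ → 10933
game_id=14: attendance=3204 vs 2000: differ → 3204
game_id=15: attendance=19965 vs 2000: differ → 19965
game_id=16: attendance=20277 vs 2000: differ → 20277
game_id=17: attendance=19146 vs 2000: differ → 19146
game_id=18: attendance=2000 vs 2000: equal → NULL
game_id=19: attendance=13332 vs 2000: differ → 13332
game_id=20: attendance=13305 vs 2000: differ → 13305

10642, NULL, 19601, 12765, 14213, 10933, 3204, 19965, 20277, 19146, NULL, 13332, 13305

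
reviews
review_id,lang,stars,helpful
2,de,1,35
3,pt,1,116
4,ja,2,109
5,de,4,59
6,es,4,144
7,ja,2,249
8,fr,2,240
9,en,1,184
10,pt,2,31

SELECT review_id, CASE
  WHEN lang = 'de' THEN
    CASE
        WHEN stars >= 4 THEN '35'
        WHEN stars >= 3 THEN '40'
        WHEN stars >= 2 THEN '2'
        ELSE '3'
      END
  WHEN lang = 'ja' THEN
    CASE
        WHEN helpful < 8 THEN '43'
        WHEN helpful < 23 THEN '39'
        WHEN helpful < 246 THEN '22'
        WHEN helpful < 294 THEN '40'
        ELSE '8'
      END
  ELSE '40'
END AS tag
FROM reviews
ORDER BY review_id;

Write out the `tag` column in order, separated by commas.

review_id=2: lang='de' → inner[ELSE] → 3
review_id=3: lang='pt' → outer ELSE → 40
review_id=4: lang='ja' → inner[helpful < 246] → 22
review_id=5: lang='de' → inner[stars >= 4] → 35
review_id=6: lang='es' → outer ELSE → 40
review_id=7: lang='ja' → inner[helpful < 294] → 40
review_id=8: lang='fr' → outer ELSE → 40
review_id=9: lang='en' → outer ELSE → 40
review_id=10: lang='pt' → outer ELSE → 40

3, 40, 22, 35, 40, 40, 40, 40, 40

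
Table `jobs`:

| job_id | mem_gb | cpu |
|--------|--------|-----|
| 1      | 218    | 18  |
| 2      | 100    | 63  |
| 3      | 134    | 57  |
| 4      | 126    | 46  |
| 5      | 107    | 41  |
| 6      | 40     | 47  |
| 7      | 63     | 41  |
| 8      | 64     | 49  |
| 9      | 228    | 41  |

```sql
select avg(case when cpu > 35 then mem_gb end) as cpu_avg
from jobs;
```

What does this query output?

107.75

job_id=1: ✗
job_id=2: ✓ → 100
job_id=3: ✓ → 134
job_id=4: ✓ → 126
job_id=5: ✓ → 107
job_id=6: ✓ → 40
job_id=7: ✓ → 63
job_id=8: ✓ → 64
job_id=9: ✓ → 228
cpu_avg = (100 + 134 + 126 + 107 + 40 + 63 + 64 + 228) / 8 = 107.75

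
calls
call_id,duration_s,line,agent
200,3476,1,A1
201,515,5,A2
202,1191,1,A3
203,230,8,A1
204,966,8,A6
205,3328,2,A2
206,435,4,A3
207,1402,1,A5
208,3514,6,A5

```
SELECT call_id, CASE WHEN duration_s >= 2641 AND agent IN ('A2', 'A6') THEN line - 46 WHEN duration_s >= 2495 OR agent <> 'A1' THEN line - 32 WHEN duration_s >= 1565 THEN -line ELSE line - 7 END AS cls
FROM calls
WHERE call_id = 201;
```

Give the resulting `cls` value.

-27

call_id = 201: duration_s=515, line=5, agent=A2.
duration_s >= 2641 AND agent IN ('A2', 'A6') → false
duration_s >= 2495 OR agent <> 'A1' → true → -27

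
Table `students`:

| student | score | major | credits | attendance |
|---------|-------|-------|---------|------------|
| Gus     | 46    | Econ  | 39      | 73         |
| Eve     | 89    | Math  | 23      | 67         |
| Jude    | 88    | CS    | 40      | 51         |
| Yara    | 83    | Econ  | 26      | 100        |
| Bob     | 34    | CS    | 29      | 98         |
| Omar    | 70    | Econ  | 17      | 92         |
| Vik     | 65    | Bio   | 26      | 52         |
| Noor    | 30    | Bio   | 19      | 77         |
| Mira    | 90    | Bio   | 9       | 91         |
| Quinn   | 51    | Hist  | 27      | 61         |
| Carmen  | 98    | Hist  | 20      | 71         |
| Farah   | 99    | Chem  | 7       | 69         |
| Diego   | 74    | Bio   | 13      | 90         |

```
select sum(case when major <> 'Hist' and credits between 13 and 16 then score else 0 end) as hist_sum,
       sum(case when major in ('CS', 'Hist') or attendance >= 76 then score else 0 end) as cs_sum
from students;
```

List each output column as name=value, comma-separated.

hist_sum=74, cs_sum=618

[hist_sum: major <> 'Hist' and credits between 13 and 16]
student=Gus: ✗
student=Eve: ✗
student=Jude: ✗
student=Yara: ✗
student=Bob: ✗
student=Omar: ✗
student=Vik: ✗
student=Noor: ✗
student=Mira: ✗
student=Quinn: ✗
student=Carmen: ✗
student=Farah: ✗
student=Diego: ✓ → 74
hist_sum = 74
—
[cs_sum: major in ('CS', 'Hist') or attendance >= 76]
student=Gus: ✗
student=Eve: ✗
student=Jude: ✓ → 88
student=Yara: ✓ → 83
student=Bob: ✓ → 34
student=Omar: ✓ → 70
student=Vik: ✗
student=Noor: ✓ → 30
student=Mira: ✓ → 90
student=Quinn: ✓ → 51
student=Carmen: ✓ → 98
student=Farah: ✗
student=Diego: ✓ → 74
cs_sum = 88 + 83 + 34 + 70 + 30 + 90 + 51 + 98 + 74 = 618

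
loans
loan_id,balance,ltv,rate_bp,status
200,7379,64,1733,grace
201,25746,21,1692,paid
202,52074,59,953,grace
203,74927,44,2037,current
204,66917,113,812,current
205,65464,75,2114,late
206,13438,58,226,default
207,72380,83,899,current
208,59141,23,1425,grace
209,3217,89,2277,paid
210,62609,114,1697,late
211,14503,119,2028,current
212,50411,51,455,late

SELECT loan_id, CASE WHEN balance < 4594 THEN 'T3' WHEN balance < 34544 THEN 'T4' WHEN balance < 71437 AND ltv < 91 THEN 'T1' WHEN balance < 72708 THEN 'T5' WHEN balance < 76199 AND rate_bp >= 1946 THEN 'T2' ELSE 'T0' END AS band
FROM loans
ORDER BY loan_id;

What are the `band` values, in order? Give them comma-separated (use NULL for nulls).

T4, T4, T1, T2, T5, T1, T4, T5, T1, T3, T5, T4, T1

loan_id=200: balance < 34544 → T4
loan_id=201: balance < 34544 → T4
loan_id=202: balance < 71437 AND ltv < 91 → T1
loan_id=203: balance < 76199 AND rate_bp >= 1946 → T2
loan_id=204: balance < 72708 → T5
loan_id=205: balance < 71437 AND ltv < 91 → T1
loan_id=206: balance < 34544 → T4
loan_id=207: balance < 72708 → T5
loan_id=208: balance < 71437 AND ltv < 91 → T1
loan_id=209: balance < 4594 → T3
loan_id=210: balance < 72708 → T5
loan_id=211: balance < 34544 → T4
loan_id=212: balance < 71437 AND ltv < 91 → T1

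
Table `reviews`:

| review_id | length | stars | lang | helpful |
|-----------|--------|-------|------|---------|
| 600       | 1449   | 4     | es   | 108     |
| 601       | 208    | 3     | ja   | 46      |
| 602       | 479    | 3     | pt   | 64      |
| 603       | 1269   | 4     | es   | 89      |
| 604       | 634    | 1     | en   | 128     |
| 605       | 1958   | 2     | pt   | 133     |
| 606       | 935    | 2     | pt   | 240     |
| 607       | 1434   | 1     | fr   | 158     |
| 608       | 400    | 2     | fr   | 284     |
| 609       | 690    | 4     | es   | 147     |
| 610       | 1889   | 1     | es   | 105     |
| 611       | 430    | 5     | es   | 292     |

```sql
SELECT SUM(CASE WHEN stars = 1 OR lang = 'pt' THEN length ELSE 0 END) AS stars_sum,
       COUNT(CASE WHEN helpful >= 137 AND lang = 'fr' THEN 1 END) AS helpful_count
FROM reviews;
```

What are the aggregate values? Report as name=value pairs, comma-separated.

stars_sum=7329, helpful_count=2

[stars_sum: stars = 1 OR lang = 'pt']
review_id=600: ✗
review_id=601: ✗
review_id=602: ✓ → 479
review_id=603: ✗
review_id=604: ✓ → 634
review_id=605: ✓ → 1958
review_id=606: ✓ → 935
review_id=607: ✓ → 1434
review_id=608: ✗
review_id=609: ✗
review_id=610: ✓ → 1889
review_id=611: ✗
stars_sum = 479 + 634 + 1958 + 935 + 1434 + 1889 = 7329
—
[helpful_count: helpful >= 137 AND lang = 'fr']
review_id=600: ✗
review_id=601: ✗
review_id=602: ✗
review_id=603: ✗
review_id=604: ✗
review_id=605: ✗
review_id=606: ✗
review_id=607: ✓ → 1
review_id=608: ✓ → 1
review_id=609: ✗
review_id=610: ✗
review_id=611: ✗
helpful_count = COUNT(1, 1) = 2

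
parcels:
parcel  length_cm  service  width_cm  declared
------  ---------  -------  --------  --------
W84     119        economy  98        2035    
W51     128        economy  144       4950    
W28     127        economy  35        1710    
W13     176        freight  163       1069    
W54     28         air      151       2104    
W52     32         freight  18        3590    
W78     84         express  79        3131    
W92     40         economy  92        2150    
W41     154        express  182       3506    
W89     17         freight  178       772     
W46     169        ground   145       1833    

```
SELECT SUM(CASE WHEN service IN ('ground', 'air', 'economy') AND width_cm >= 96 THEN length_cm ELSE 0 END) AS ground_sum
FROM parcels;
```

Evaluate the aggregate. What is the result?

parcel=W84: ✓ → 119
parcel=W51: ✓ → 128
parcel=W28: ✗
parcel=W13: ✗
parcel=W54: ✓ → 28
parcel=W52: ✗
parcel=W78: ✗
parcel=W92: ✗
parcel=W41: ✗
parcel=W89: ✗
parcel=W46: ✓ → 169
ground_sum = 119 + 128 + 28 + 169 = 444

444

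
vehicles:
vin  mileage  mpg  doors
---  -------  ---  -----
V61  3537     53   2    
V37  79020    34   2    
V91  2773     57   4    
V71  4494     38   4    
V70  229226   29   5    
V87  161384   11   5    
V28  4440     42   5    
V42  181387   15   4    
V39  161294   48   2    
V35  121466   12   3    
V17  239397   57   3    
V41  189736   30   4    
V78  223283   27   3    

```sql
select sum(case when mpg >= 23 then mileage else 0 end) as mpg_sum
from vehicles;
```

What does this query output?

vin=V61: ✓ → 3537
vin=V37: ✓ → 79020
vin=V91: ✓ → 2773
vin=V71: ✓ → 4494
vin=V70: ✓ → 229226
vin=V87: ✗
vin=V28: ✓ → 4440
vin=V42: ✗
vin=V39: ✓ → 161294
vin=V35: ✗
vin=V17: ✓ → 239397
vin=V41: ✓ → 189736
vin=V78: ✓ → 223283
mpg_sum = 3537 + 79020 + 2773 + 4494 + 229226 + 4440 + 161294 + 239397 + 189736 + 223283 = 1137200

1137200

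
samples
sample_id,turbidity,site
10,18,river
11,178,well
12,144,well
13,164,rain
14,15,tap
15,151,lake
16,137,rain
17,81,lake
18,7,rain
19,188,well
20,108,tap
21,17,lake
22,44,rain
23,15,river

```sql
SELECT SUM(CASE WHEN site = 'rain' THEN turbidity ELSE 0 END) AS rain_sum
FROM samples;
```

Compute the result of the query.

sample_id=10: ✗
sample_id=11: ✗
sample_id=12: ✗
sample_id=13: ✓ → 164
sample_id=14: ✗
sample_id=15: ✗
sample_id=16: ✓ → 137
sample_id=17: ✗
sample_id=18: ✓ → 7
sample_id=19: ✗
sample_id=20: ✗
sample_id=21: ✗
sample_id=22: ✓ → 44
sample_id=23: ✗
rain_sum = 164 + 137 + 7 + 44 = 352

352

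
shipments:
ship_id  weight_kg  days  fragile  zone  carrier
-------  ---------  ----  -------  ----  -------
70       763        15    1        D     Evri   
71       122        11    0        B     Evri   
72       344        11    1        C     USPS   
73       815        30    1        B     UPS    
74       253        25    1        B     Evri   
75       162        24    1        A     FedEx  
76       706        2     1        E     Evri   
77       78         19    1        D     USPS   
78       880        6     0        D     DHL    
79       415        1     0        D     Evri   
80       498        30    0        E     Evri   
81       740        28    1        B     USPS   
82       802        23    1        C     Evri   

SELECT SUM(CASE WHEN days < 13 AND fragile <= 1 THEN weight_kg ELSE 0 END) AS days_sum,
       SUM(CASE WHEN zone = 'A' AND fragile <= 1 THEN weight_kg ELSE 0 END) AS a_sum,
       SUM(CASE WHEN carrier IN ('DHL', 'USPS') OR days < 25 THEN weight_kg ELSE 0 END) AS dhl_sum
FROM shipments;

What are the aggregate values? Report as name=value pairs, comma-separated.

[days_sum: days < 13 AND fragile <= 1]
ship_id=70: ✗
ship_id=71: ✓ → 122
ship_id=72: ✓ → 344
ship_id=73: ✗
ship_id=74: ✗
ship_id=75: ✗
ship_id=76: ✓ → 706
ship_id=77: ✗
ship_id=78: ✓ → 880
ship_id=79: ✓ → 415
ship_id=80: ✗
ship_id=81: ✗
ship_id=82: ✗
days_sum = 122 + 344 + 706 + 880 + 415 = 2467
—
[a_sum: zone = 'A' AND fragile <= 1]
ship_id=70: ✗
ship_id=71: ✗
ship_id=72: ✗
ship_id=73: ✗
ship_id=74: ✗
ship_id=75: ✓ → 162
ship_id=76: ✗
ship_id=77: ✗
ship_id=78: ✗
ship_id=79: ✗
ship_id=80: ✗
ship_id=81: ✗
ship_id=82: ✗
a_sum = 162
—
[dhl_sum: carrier IN ('DHL', 'USPS') OR days < 25]
ship_id=70: ✓ → 763
ship_id=71: ✓ → 122
ship_id=72: ✓ → 344
ship_id=73: ✗
ship_id=74: ✗
ship_id=75: ✓ → 162
ship_id=76: ✓ → 706
ship_id=77: ✓ → 78
ship_id=78: ✓ → 880
ship_id=79: ✓ → 415
ship_id=80: ✗
ship_id=81: ✓ → 740
ship_id=82: ✓ → 802
dhl_sum = 763 + 122 + 344 + 162 + 706 + 78 + 880 + 415 + 740 + 802 = 5012

days_sum=2467, a_sum=162, dhl_sum=5012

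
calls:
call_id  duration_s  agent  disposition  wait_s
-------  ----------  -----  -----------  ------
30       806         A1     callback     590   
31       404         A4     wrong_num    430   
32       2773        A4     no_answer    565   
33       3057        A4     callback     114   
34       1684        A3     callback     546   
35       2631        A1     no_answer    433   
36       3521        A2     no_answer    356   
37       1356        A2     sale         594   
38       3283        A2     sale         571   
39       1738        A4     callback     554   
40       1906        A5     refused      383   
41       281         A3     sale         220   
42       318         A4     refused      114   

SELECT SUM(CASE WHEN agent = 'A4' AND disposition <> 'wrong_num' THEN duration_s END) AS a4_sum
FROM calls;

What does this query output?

call_id=30: ✗
call_id=31: ✗
call_id=32: ✓ → 2773
call_id=33: ✓ → 3057
call_id=34: ✗
call_id=35: ✗
call_id=36: ✗
call_id=37: ✗
call_id=38: ✗
call_id=39: ✓ → 1738
call_id=40: ✗
call_id=41: ✗
call_id=42: ✓ → 318
a4_sum = 2773 + 3057 + 1738 + 318 = 7886

7886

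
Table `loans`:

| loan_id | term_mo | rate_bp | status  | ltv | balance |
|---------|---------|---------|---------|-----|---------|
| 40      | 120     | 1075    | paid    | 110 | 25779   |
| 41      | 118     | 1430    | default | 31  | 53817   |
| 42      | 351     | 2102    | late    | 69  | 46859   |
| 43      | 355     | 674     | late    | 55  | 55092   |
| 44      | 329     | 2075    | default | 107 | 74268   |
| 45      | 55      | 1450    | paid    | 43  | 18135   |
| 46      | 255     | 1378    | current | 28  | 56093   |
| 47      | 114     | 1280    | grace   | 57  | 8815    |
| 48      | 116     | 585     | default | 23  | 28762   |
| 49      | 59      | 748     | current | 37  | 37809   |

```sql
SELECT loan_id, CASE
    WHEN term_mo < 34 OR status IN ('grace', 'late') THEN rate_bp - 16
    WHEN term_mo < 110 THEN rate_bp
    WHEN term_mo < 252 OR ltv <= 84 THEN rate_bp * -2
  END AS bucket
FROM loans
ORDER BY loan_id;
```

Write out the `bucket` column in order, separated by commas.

-2150, -2860, 2086, 658, NULL, 1450, -2756, 1264, -1170, 748

loan_id=40: term_mo < 252 OR ltv <= 84 → -2150
loan_id=41: term_mo < 252 OR ltv <= 84 → -2860
loan_id=42: term_mo < 34 OR status IN ('grace', 'late') → 2086
loan_id=43: term_mo < 34 OR status IN ('grace', 'late') → 658
loan_id=44: (no match → NULL) → NULL
loan_id=45: term_mo < 110 → 1450
loan_id=46: term_mo < 252 OR ltv <= 84 → -2756
loan_id=47: term_mo < 34 OR status IN ('grace', 'late') → 1264
loan_id=48: term_mo < 252 OR ltv <= 84 → -1170
loan_id=49: term_mo < 110 → 748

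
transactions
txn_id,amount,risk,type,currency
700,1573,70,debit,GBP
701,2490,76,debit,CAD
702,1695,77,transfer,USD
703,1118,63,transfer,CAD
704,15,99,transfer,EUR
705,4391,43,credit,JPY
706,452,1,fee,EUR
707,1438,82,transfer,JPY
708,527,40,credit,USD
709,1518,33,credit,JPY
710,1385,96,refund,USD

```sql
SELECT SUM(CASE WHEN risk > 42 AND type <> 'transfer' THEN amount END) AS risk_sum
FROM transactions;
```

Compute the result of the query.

txn_id=700: ✓ → 1573
txn_id=701: ✓ → 2490
txn_id=702: ✗
txn_id=703: ✗
txn_id=704: ✗
txn_id=705: ✓ → 4391
txn_id=706: ✗
txn_id=707: ✗
txn_id=708: ✗
txn_id=709: ✗
txn_id=710: ✓ → 1385
risk_sum = 1573 + 2490 + 4391 + 1385 = 9839

9839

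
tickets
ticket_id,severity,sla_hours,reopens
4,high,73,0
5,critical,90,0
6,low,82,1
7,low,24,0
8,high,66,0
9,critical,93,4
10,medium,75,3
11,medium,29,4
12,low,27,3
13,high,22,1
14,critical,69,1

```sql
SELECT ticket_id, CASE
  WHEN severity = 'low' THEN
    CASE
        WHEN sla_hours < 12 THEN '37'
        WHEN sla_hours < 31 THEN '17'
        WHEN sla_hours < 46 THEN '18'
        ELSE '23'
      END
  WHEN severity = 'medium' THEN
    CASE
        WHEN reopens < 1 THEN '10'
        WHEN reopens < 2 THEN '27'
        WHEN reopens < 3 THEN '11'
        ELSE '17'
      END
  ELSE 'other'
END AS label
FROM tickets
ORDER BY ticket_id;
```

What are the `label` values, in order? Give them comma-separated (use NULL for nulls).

ticket_id=4: severity='high' → outer ELSE → other
ticket_id=5: severity='critical' → outer ELSE → other
ticket_id=6: severity='low' → inner[ELSE] → 23
ticket_id=7: severity='low' → inner[sla_hours < 31] → 17
ticket_id=8: severity='high' → outer ELSE → other
ticket_id=9: severity='critical' → outer ELSE → other
ticket_id=10: severity='medium' → inner[ELSE] → 17
ticket_id=11: severity='medium' → inner[ELSE] → 17
ticket_id=12: severity='low' → inner[sla_hours < 31] → 17
ticket_id=13: severity='high' → outer ELSE → other
ticket_id=14: severity='critical' → outer ELSE → other

other, other, 23, 17, other, other, 17, 17, 17, other, other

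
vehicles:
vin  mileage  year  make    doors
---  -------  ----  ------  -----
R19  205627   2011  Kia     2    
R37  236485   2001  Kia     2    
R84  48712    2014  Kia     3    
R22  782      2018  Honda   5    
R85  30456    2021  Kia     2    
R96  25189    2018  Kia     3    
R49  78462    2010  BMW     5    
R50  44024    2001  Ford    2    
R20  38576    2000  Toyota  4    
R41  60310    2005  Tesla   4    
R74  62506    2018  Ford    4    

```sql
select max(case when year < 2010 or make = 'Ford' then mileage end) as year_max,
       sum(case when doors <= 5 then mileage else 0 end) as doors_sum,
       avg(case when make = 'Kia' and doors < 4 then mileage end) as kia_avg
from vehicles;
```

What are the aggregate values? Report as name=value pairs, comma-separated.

[year_max: year < 2010 or make = 'Ford']
vin=R19: ✗
vin=R37: ✓ → 236485
vin=R84: ✗
vin=R22: ✗
vin=R85: ✗
vin=R96: ✗
vin=R49: ✗
vin=R50: ✓ → 44024
vin=R20: ✓ → 38576
vin=R41: ✓ → 60310
vin=R74: ✓ → 62506
year_max = MAX(236485, 44024, 38576, 60310, 62506) = 236485
—
[doors_sum: doors <= 5]
vin=R19: ✓ → 205627
vin=R37: ✓ → 236485
vin=R84: ✓ → 48712
vin=R22: ✓ → 782
vin=R85: ✓ → 30456
vin=R96: ✓ → 25189
vin=R49: ✓ → 78462
vin=R50: ✓ → 44024
vin=R20: ✓ → 38576
vin=R41: ✓ → 60310
vin=R74: ✓ → 62506
doors_sum = 205627 + 236485 + 48712 + 782 + 30456 + 25189 + 78462 + 44024 + 38576 + 60310 + 62506 = 831129
—
[kia_avg: make = 'Kia' and doors < 4]
vin=R19: ✓ → 205627
vin=R37: ✓ → 236485
vin=R84: ✓ → 48712
vin=R22: ✗
vin=R85: ✓ → 30456
vin=R96: ✓ → 25189
vin=R49: ✗
vin=R50: ✗
vin=R20: ✗
vin=R41: ✗
vin=R74: ✗
kia_avg = (205627 + 236485 + 48712 + 30456 + 25189) / 5 = 109293.8

year_max=236485, doors_sum=831129, kia_avg=109293.8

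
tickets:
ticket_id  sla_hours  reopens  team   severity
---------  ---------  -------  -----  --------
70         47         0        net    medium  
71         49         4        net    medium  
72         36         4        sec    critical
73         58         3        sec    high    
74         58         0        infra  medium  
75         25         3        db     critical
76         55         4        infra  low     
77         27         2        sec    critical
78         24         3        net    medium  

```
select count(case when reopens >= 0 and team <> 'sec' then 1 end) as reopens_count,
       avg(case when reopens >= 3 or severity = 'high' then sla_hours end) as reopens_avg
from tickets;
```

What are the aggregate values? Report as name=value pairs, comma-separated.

[reopens_count: reopens >= 0 and team <> 'sec']
ticket_id=70: ✓ → 1
ticket_id=71: ✓ → 1
ticket_id=72: ✗
ticket_id=73: ✗
ticket_id=74: ✓ → 1
ticket_id=75: ✓ → 1
ticket_id=76: ✓ → 1
ticket_id=77: ✗
ticket_id=78: ✓ → 1
reopens_count = COUNT(1, 1, 1, 1, 1, 1) = 6
—
[reopens_avg: reopens >= 3 or severity = 'high']
ticket_id=70: ✗
ticket_id=71: ✓ → 49
ticket_id=72: ✓ → 36
ticket_id=73: ✓ → 58
ticket_id=74: ✗
ticket_id=75: ✓ → 25
ticket_id=76: ✓ → 55
ticket_id=77: ✗
ticket_id=78: ✓ → 24
reopens_avg = (49 + 36 + 58 + 25 + 55 + 24) / 6 = 41.1666666667

reopens_count=6, reopens_avg=41.1666666667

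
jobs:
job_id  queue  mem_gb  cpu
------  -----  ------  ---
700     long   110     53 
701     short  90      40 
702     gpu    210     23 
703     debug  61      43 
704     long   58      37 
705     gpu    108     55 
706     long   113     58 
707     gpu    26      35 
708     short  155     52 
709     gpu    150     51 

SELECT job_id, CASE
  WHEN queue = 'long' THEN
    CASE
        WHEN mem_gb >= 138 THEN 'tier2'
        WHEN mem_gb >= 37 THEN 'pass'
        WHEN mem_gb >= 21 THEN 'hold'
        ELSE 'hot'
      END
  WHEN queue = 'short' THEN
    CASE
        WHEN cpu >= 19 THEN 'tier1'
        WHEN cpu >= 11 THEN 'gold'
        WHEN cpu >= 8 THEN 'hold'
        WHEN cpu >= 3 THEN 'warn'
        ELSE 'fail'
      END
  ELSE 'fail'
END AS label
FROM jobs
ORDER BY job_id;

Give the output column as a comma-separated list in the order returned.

pass, tier1, fail, fail, pass, fail, pass, fail, tier1, fail

job_id=700: queue='long' → inner[mem_gb >= 37] → pass
job_id=701: queue='short' → inner[cpu >= 19] → tier1
job_id=702: queue='gpu' → outer ELSE → fail
job_id=703: queue='debug' → outer ELSE → fail
job_id=704: queue='long' → inner[mem_gb >= 37] → pass
job_id=705: queue='gpu' → outer ELSE → fail
job_id=706: queue='long' → inner[mem_gb >= 37] → pass
job_id=707: queue='gpu' → outer ELSE → fail
job_id=708: queue='short' → inner[cpu >= 19] → tier1
job_id=709: queue='gpu' → outer ELSE → fail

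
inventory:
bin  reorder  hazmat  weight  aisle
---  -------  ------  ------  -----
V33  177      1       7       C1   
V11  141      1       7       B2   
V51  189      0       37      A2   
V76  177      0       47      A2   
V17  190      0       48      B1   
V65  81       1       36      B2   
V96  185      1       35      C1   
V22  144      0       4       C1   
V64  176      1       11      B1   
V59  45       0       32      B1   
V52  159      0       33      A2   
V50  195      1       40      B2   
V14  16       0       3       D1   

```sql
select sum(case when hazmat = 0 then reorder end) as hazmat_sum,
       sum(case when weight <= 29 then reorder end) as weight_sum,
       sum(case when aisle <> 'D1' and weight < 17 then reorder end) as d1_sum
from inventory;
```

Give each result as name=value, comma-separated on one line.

[hazmat_sum: hazmat = 0]
bin=V33: ✗
bin=V11: ✗
bin=V51: ✓ → 189
bin=V76: ✓ → 177
bin=V17: ✓ → 190
bin=V65: ✗
bin=V96: ✗
bin=V22: ✓ → 144
bin=V64: ✗
bin=V59: ✓ → 45
bin=V52: ✓ → 159
bin=V50: ✗
bin=V14: ✓ → 16
hazmat_sum = 189 + 177 + 190 + 144 + 45 + 159 + 16 = 920
—
[weight_sum: weight <= 29]
bin=V33: ✓ → 177
bin=V11: ✓ → 141
bin=V51: ✗
bin=V76: ✗
bin=V17: ✗
bin=V65: ✗
bin=V96: ✗
bin=V22: ✓ → 144
bin=V64: ✓ → 176
bin=V59: ✗
bin=V52: ✗
bin=V50: ✗
bin=V14: ✓ → 16
weight_sum = 177 + 141 + 144 + 176 + 16 = 654
—
[d1_sum: aisle <> 'D1' and weight < 17]
bin=V33: ✓ → 177
bin=V11: ✓ → 141
bin=V51: ✗
bin=V76: ✗
bin=V17: ✗
bin=V65: ✗
bin=V96: ✗
bin=V22: ✓ → 144
bin=V64: ✓ → 176
bin=V59: ✗
bin=V52: ✗
bin=V50: ✗
bin=V14: ✗
d1_sum = 177 + 141 + 144 + 176 = 638

hazmat_sum=920, weight_sum=654, d1_sum=638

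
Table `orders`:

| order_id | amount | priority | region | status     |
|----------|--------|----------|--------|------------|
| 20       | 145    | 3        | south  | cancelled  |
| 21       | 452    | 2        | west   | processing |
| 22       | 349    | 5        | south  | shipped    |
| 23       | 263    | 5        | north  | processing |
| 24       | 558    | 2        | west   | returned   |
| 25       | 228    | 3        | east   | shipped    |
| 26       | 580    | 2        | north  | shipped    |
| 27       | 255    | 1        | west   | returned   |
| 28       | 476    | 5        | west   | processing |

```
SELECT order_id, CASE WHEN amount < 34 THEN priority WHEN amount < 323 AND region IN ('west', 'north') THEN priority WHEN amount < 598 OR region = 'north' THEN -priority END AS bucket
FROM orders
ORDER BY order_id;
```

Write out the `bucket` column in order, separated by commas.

-3, -2, -5, 5, -2, -3, -2, 1, -5

order_id=20: amount < 598 OR region = 'north' → -3
order_id=21: amount < 598 OR region = 'north' → -2
order_id=22: amount < 598 OR region = 'north' → -5
order_id=23: amount < 323 AND region IN ('west', 'north') → 5
order_id=24: amount < 598 OR region = 'north' → -2
order_id=25: amount < 598 OR region = 'north' → -3
order_id=26: amount < 598 OR region = 'north' → -2
order_id=27: amount < 323 AND region IN ('west', 'north') → 1
order_id=28: amount < 598 OR region = 'north' → -5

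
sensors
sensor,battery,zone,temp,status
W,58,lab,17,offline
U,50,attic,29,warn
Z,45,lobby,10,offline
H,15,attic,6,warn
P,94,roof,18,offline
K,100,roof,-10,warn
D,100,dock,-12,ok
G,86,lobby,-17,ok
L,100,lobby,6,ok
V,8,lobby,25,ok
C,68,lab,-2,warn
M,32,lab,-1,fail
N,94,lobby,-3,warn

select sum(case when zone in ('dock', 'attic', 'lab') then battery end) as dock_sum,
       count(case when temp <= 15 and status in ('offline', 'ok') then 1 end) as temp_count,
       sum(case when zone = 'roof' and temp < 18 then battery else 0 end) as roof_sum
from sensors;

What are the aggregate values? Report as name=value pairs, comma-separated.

dock_sum=323, temp_count=4, roof_sum=100

[dock_sum: zone in ('dock', 'attic', 'lab')]
sensor=W: ✓ → 58
sensor=U: ✓ → 50
sensor=Z: ✗
sensor=H: ✓ → 15
sensor=P: ✗
sensor=K: ✗
sensor=D: ✓ → 100
sensor=G: ✗
sensor=L: ✗
sensor=V: ✗
sensor=C: ✓ → 68
sensor=M: ✓ → 32
sensor=N: ✗
dock_sum = 58 + 50 + 15 + 100 + 68 + 32 = 323
—
[temp_count: temp <= 15 and status in ('offline', 'ok')]
sensor=W: ✗
sensor=U: ✗
sensor=Z: ✓ → 1
sensor=H: ✗
sensor=P: ✗
sensor=K: ✗
sensor=D: ✓ → 1
sensor=G: ✓ → 1
sensor=L: ✓ → 1
sensor=V: ✗
sensor=C: ✗
sensor=M: ✗
sensor=N: ✗
temp_count = COUNT(1, 1, 1, 1) = 4
—
[roof_sum: zone = 'roof' and temp < 18]
sensor=W: ✗
sensor=U: ✗
sensor=Z: ✗
sensor=H: ✗
sensor=P: ✗
sensor=K: ✓ → 100
sensor=D: ✗
sensor=G: ✗
sensor=L: ✗
sensor=V: ✗
sensor=C: ✗
sensor=M: ✗
sensor=N: ✗
roof_sum = 100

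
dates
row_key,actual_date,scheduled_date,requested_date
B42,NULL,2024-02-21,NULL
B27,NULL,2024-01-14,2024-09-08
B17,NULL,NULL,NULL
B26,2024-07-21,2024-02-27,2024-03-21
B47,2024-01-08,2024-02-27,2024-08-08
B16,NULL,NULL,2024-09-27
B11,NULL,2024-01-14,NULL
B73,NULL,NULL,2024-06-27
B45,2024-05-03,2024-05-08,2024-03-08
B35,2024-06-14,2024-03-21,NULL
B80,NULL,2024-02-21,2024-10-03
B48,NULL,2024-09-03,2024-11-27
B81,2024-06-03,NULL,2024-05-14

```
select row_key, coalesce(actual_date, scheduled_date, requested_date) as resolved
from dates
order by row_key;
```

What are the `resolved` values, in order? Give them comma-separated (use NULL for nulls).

2024-01-14, 2024-09-27, NULL, 2024-07-21, 2024-01-14, 2024-06-14, 2024-02-21, 2024-05-03, 2024-01-08, 2024-09-03, 2024-06-27, 2024-02-21, 2024-06-03

row_key=B11: actual_date=NULL, scheduled_date=2024-01-14 → 2024-01-14
row_key=B16: actual_date=NULL, scheduled_date=NULL, requested_date=2024-09-27 → 2024-09-27
row_key=B17: actual_date=NULL, scheduled_date=NULL, requested_date=NULL (all NULL) → NULL
row_key=B26: actual_date=2024-07-21 → 2024-07-21
row_key=B27: actual_date=NULL, scheduled_date=2024-01-14 → 2024-01-14
row_key=B35: actual_date=2024-06-14 → 2024-06-14
row_key=B42: actual_date=NULL, scheduled_date=2024-02-21 → 2024-02-21
row_key=B45: actual_date=2024-05-03 → 2024-05-03
row_key=B47: actual_date=2024-01-08 → 2024-01-08
row_key=B48: actual_date=NULL, scheduled_date=2024-09-03 → 2024-09-03
row_key=B73: actual_date=NULL, scheduled_date=NULL, requested_date=2024-06-27 → 2024-06-27
row_key=B80: actual_date=NULL, scheduled_date=2024-02-21 → 2024-02-21
row_key=B81: actual_date=2024-06-03 → 2024-06-03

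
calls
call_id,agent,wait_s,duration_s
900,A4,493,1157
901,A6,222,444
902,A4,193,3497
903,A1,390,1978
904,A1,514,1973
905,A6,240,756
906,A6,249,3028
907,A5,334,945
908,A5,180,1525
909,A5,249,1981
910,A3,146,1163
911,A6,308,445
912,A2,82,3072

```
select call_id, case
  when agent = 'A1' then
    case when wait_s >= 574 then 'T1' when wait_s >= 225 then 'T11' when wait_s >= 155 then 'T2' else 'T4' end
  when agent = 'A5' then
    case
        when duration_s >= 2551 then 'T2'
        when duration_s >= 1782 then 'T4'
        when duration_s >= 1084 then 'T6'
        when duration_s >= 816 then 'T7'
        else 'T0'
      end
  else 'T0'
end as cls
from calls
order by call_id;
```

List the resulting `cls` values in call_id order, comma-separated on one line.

call_id=900: agent='A4' → outer ELSE → T0
call_id=901: agent='A6' → outer ELSE → T0
call_id=902: agent='A4' → outer ELSE → T0
call_id=903: agent='A1' → inner[wait_s >= 225] → T11
call_id=904: agent='A1' → inner[wait_s >= 225] → T11
call_id=905: agent='A6' → outer ELSE → T0
call_id=906: agent='A6' → outer ELSE → T0
call_id=907: agent='A5' → inner[duration_s >= 816] → T7
call_id=908: agent='A5' → inner[duration_s >= 1084] → T6
call_id=909: agent='A5' → inner[duration_s >= 1782] → T4
call_id=910: agent='A3' → outer ELSE → T0
call_id=911: agent='A6' → outer ELSE → T0
call_id=912: agent='A2' → outer ELSE → T0

T0, T0, T0, T11, T11, T0, T0, T7, T6, T4, T0, T0, T0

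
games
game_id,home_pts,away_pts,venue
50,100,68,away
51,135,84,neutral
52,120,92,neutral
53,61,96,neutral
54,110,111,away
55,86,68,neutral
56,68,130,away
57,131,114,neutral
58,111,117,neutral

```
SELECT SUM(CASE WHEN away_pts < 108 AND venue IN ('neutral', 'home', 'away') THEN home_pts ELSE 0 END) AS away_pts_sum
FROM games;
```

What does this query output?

502

game_id=50: ✓ → 100
game_id=51: ✓ → 135
game_id=52: ✓ → 120
game_id=53: ✓ → 61
game_id=54: ✗
game_id=55: ✓ → 86
game_id=56: ✗
game_id=57: ✗
game_id=58: ✗
away_pts_sum = 100 + 135 + 120 + 61 + 86 = 502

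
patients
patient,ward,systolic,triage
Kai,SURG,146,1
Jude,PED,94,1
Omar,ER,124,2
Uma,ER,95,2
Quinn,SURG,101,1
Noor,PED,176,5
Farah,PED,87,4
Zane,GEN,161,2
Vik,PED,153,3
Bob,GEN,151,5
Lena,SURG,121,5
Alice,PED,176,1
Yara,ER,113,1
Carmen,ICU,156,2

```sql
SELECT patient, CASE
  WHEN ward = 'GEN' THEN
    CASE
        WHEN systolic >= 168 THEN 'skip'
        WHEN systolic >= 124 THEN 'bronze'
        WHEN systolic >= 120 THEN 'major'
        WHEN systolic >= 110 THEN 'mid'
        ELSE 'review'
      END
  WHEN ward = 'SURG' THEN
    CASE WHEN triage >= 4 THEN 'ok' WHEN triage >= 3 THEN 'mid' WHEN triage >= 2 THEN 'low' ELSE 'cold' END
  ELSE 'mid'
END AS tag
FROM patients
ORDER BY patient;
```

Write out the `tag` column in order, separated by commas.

mid, bronze, mid, mid, mid, cold, ok, mid, mid, cold, mid, mid, mid, bronze

patient=Alice: ward='PED' → outer ELSE → mid
patient=Bob: ward='GEN' → inner[systolic >= 124] → bronze
patient=Carmen: ward='ICU' → outer ELSE → mid
patient=Farah: ward='PED' → outer ELSE → mid
patient=Jude: ward='PED' → outer ELSE → mid
patient=Kai: ward='SURG' → inner[ELSE] → cold
patient=Lena: ward='SURG' → inner[triage >= 4] → ok
patient=Noor: ward='PED' → outer ELSE → mid
patient=Omar: ward='ER' → outer ELSE → mid
patient=Quinn: ward='SURG' → inner[ELSE] → cold
patient=Uma: ward='ER' → outer ELSE → mid
patient=Vik: ward='PED' → outer ELSE → mid
patient=Yara: ward='ER' → outer ELSE → mid
patient=Zane: ward='GEN' → inner[systolic >= 124] → bronze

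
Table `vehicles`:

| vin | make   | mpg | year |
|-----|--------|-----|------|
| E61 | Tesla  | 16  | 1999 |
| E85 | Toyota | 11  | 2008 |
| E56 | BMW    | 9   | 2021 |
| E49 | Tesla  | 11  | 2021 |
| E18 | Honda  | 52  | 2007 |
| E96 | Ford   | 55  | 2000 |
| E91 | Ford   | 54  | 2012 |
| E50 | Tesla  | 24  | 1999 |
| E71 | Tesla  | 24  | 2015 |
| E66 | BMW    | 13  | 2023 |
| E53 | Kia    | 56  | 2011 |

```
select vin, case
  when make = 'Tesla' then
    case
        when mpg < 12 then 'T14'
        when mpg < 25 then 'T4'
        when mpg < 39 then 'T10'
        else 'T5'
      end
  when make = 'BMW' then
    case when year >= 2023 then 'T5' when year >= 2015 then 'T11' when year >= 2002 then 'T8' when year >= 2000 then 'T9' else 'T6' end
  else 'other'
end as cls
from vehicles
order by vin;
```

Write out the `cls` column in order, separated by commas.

other, T14, T4, other, T11, T4, T5, T4, other, other, other

vin=E18: make='Honda' → outer ELSE → other
vin=E49: make='Tesla' → inner[mpg < 12] → T14
vin=E50: make='Tesla' → inner[mpg < 25] → T4
vin=E53: make='Kia' → outer ELSE → other
vin=E56: make='BMW' → inner[year >= 2015] → T11
vin=E61: make='Tesla' → inner[mpg < 25] → T4
vin=E66: make='BMW' → inner[year >= 2023] → T5
vin=E71: make='Tesla' → inner[mpg < 25] → T4
vin=E85: make='Toyota' → outer ELSE → other
vin=E91: make='Ford' → outer ELSE → other
vin=E96: make='Ford' → outer ELSE → other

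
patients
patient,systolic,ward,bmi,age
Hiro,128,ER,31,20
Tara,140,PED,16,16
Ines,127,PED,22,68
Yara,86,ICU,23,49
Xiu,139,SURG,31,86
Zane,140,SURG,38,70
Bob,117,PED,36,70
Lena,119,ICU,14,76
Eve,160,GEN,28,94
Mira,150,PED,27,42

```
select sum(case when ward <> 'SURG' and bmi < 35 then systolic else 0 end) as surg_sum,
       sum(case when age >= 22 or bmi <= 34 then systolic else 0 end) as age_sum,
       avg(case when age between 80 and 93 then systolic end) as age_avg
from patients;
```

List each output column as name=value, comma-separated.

surg_sum=910, age_sum=1306, age_avg=139

[surg_sum: ward <> 'SURG' and bmi < 35]
patient=Hiro: ✓ → 128
patient=Tara: ✓ → 140
patient=Ines: ✓ → 127
patient=Yara: ✓ → 86
patient=Xiu: ✗
patient=Zane: ✗
patient=Bob: ✗
patient=Lena: ✓ → 119
patient=Eve: ✓ → 160
patient=Mira: ✓ → 150
surg_sum = 128 + 140 + 127 + 86 + 119 + 160 + 150 = 910
—
[age_sum: age >= 22 or bmi <= 34]
patient=Hiro: ✓ → 128
patient=Tara: ✓ → 140
patient=Ines: ✓ → 127
patient=Yara: ✓ → 86
patient=Xiu: ✓ → 139
patient=Zane: ✓ → 140
patient=Bob: ✓ → 117
patient=Lena: ✓ → 119
patient=Eve: ✓ → 160
patient=Mira: ✓ → 150
age_sum = 128 + 140 + 127 + 86 + 139 + 140 + 117 + 119 + 160 + 150 = 1306
—
[age_avg: age between 80 and 93]
patient=Hiro: ✗
patient=Tara: ✗
patient=Ines: ✗
patient=Yara: ✗
patient=Xiu: ✓ → 139
patient=Zane: ✗
patient=Bob: ✗
patient=Lena: ✗
patient=Eve: ✗
patient=Mira: ✗
age_avg = 139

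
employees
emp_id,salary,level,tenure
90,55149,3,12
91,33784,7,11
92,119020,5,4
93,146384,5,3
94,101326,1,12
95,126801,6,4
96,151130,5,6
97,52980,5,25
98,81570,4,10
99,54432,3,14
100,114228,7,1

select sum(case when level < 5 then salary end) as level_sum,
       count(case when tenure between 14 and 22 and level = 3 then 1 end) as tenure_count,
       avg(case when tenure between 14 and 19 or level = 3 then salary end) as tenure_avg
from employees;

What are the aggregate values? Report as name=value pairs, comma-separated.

level_sum=292477, tenure_count=1, tenure_avg=54790.5

[level_sum: level < 5]
emp_id=90: ✓ → 55149
emp_id=91: ✗
emp_id=92: ✗
emp_id=93: ✗
emp_id=94: ✓ → 101326
emp_id=95: ✗
emp_id=96: ✗
emp_id=97: ✗
emp_id=98: ✓ → 81570
emp_id=99: ✓ → 54432
emp_id=100: ✗
level_sum = 55149 + 101326 + 81570 + 54432 = 292477
—
[tenure_count: tenure between 14 and 22 and level = 3]
emp_id=90: ✗
emp_id=91: ✗
emp_id=92: ✗
emp_id=93: ✗
emp_id=94: ✗
emp_id=95: ✗
emp_id=96: ✗
emp_id=97: ✗
emp_id=98: ✗
emp_id=99: ✓ → 1
emp_id=100: ✗
tenure_count = COUNT(1) = 1
—
[tenure_avg: tenure between 14 and 19 or level = 3]
emp_id=90: ✓ → 55149
emp_id=91: ✗
emp_id=92: ✗
emp_id=93: ✗
emp_id=94: ✗
emp_id=95: ✗
emp_id=96: ✗
emp_id=97: ✗
emp_id=98: ✗
emp_id=99: ✓ → 54432
emp_id=100: ✗
tenure_avg = (55149 + 54432) / 2 = 54790.5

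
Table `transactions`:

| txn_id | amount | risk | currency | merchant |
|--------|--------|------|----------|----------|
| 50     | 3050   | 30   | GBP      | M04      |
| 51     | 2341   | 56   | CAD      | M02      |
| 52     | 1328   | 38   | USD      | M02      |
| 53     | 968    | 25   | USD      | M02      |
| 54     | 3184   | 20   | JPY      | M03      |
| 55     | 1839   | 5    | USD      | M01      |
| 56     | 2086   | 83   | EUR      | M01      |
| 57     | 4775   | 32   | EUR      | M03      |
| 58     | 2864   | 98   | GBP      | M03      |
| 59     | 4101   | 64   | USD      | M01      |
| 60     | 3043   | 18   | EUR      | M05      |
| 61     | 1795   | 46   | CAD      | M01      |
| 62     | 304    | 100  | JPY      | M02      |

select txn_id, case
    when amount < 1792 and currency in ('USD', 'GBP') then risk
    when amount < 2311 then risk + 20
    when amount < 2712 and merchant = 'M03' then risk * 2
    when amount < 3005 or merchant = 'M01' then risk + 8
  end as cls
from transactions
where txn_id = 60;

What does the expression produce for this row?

txn_id = 60: amount=3043, risk=18, currency=EUR, merchant=M05.
amount < 1792 and currency in ('USD', 'GBP') → false
amount < 2311 → false
amount < 2712 and merchant = 'M03' → false
amount < 3005 or merchant = 'M01' → false
No WHEN matched and there is no ELSE, so the CASE yields NULL.

NULL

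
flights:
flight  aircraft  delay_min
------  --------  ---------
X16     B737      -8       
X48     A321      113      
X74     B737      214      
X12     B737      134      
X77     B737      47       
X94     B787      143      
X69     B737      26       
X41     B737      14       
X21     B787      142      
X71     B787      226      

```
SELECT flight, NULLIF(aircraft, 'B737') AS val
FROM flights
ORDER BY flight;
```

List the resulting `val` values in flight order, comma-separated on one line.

NULL, NULL, B787, NULL, A321, NULL, B787, NULL, NULL, B787

flight=X12: aircraft=B737 vs B737: equal → NULL
flight=X16: aircraft=B737 vs B737: equal → NULL
flight=X21: aircraft=B787 vs B737: differ → B787
flight=X41: aircraft=B737 vs B737: equal → NULL
flight=X48: aircraft=A321 vs B737: differ → A321
flight=X69: aircraft=B737 vs B737: equal → NULL
flight=X71: aircraft=B787 vs B737: differ → B787
flight=X74: aircraft=B737 vs B737: equal → NULL
flight=X77: aircraft=B737 vs B737: equal → NULL
flight=X94: aircraft=B787 vs B737: differ → B787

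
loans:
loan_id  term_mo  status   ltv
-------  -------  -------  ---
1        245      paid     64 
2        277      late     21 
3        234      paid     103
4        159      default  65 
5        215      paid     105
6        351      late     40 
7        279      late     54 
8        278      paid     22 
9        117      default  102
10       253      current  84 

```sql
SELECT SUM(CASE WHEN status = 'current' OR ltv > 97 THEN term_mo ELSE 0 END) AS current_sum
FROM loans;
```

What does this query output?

loan_id=1: ✗
loan_id=2: ✗
loan_id=3: ✓ → 234
loan_id=4: ✗
loan_id=5: ✓ → 215
loan_id=6: ✗
loan_id=7: ✗
loan_id=8: ✗
loan_id=9: ✓ → 117
loan_id=10: ✓ → 253
current_sum = 234 + 215 + 117 + 253 = 819

819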